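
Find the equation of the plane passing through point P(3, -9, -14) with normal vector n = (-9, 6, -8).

The plane through P with normal n = (a, b, c) satisfies n·(r - P) = 0,
i.e. ax + by + cz = a·x₀ + b·y₀ + c·z₀.
d = (-9)·3 + 6·(-9) + (-8)·(-14)
  = -27 - 54 + 112
  = 31
Equation: -9x + 6y - 8z = 31

-9x + 6y - 8z = 31


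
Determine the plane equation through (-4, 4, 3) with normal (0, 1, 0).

The plane through P with normal n = (a, b, c) satisfies n·(r - P) = 0,
i.e. ax + by + cz = a·x₀ + b·y₀ + c·z₀.
d = 0·(-4) + 1·4 + 0·3
  = 0 + 4 + 0
  = 4
Equation: y = 4

y = 4


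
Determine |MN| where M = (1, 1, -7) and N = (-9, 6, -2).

d = √[(x₂-x₁)² + (y₂-y₁)² + (z₂-z₁)²]
  = √[(-10)² + 5² + 5²]
  = √[100 + 25 + 25]
  = √150
  ≈ 12.25

12.25


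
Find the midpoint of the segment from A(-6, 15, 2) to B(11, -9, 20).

M = ((x₁+x₂)/2, (y₁+y₂)/2, (z₁+z₂)/2)
  = ((-6 + 11)/2, (15 - 9)/2, (2 + 20)/2)
  = (5/2, 6/2, 22/2)
  = (2.5, 3, 11)

(2.5, 3, 11)


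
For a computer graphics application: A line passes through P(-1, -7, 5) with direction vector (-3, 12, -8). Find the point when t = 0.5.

P(t) = P + t·d
  = (-1 + (-3)·0.5, -7 + 12·0.5, 5 + (-8)·0.5)
  = (-1 - 1.5, -7 + 6, 5 - 4)
  = (-2.5, -1, 1)

(-2.5, -1, 1)


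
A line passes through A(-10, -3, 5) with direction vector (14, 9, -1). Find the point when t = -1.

P(t) = A + t·d
  = (-10 + 14·(-1), -3 + 9·(-1), 5 + (-1)·(-1))
  = (-10 - 14, -3 - 9, 5 + 1)
  = (-24, -12, 6)

(-24, -12, 6)


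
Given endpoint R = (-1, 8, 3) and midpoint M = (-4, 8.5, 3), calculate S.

S = 2M - R
  = (2·(-4) - (-1), 2·8.5 - 8, 2·3 - 3)
  = (-8 + 1, 17 - 8, 6 - 3)
  = (-7, 9, 3)

(-7, 9, 3)


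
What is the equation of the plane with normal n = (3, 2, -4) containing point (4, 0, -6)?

The plane through P with normal n = (a, b, c) satisfies n·(r - P) = 0,
i.e. ax + by + cz = a·x₀ + b·y₀ + c·z₀.
d = 3·4 + 2·0 + (-4)·(-6)
  = 12 + 0 + 24
  = 36
Equation: 3x + 2y - 4z = 36

3x + 2y - 4z = 36


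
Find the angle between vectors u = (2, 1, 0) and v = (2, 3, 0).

u·v = 2·2 + 1·3 + 0·0 = 4 + 3 + 0 = 7
|u| = √(2² + 1² + 0²) = √5 ≈ 2.236
|v| = √(2² + 3² + 0²) = √13 ≈ 3.606
cos θ = (u·v)/(|u||v|) = 7/(2.236·3.606) ≈ 0.8682
θ = arccos(0.8682) ≈ 29.74°

29.74°


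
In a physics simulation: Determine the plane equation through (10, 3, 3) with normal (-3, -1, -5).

The plane through P with normal n = (a, b, c) satisfies n·(r - P) = 0,
i.e. ax + by + cz = a·x₀ + b·y₀ + c·z₀.
d = (-3)·10 + (-1)·3 + (-5)·3
  = -30 - 3 - 15
  = -48
Equation: -3x - y - 5z = -48

-3x - y - 5z = -48


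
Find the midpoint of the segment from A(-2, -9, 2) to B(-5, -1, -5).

M = ((x₁+x₂)/2, (y₁+y₂)/2, (z₁+z₂)/2)
  = ((-2 - 5)/2, (-9 - 1)/2, (2 - 5)/2)
  = (-7/2, -10/2, -3/2)
  = (-3.5, -5, -1.5)

(-3.5, -5, -1.5)


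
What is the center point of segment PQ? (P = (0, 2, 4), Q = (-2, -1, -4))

M = ((x₁+x₂)/2, (y₁+y₂)/2, (z₁+z₂)/2)
  = ((0 - 2)/2, (2 - 1)/2, (4 - 4)/2)
  = (-2/2, 1/2, 0/2)
  = (-1, 0.5, 0)

(-1, 0.5, 0)


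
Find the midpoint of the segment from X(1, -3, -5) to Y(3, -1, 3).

M = ((x₁+x₂)/2, (y₁+y₂)/2, (z₁+z₂)/2)
  = ((1 + 3)/2, (-3 - 1)/2, (-5 + 3)/2)
  = (4/2, -4/2, -2/2)
  = (2, -2, -1)

(2, -2, -1)


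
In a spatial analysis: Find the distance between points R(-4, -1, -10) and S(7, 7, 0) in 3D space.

d = √[(x₂-x₁)² + (y₂-y₁)² + (z₂-z₁)²]
  = √[11² + 8² + 10²]
  = √[121 + 64 + 100]
  = √285
  ≈ 16.88

16.88


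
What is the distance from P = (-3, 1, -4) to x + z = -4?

distance = |a·x₀ + b·y₀ + c·z₀ - d| / √(a² + b² + c²)
  = |1·(-3) + 0·1 + 1·(-4) - (-4)| / √(1² + 0² + 1²)
  = |-3 + 0 - 4 + 4| / √(1 + 0 + 1)
  = |-3| / √2
  = 3 / 1.414
  ≈ 2.121

2.121


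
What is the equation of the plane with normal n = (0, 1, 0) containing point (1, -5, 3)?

The plane through P with normal n = (a, b, c) satisfies n·(r - P) = 0,
i.e. ax + by + cz = a·x₀ + b·y₀ + c·z₀.
d = 0·1 + 1·(-5) + 0·3
  = 0 - 5 + 0
  = -5
Equation: y = -5

y = -5


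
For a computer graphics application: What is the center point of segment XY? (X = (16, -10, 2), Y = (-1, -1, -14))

M = ((x₁+x₂)/2, (y₁+y₂)/2, (z₁+z₂)/2)
  = ((16 - 1)/2, (-10 - 1)/2, (2 - 14)/2)
  = (15/2, -11/2, -12/2)
  = (7.5, -5.5, -6)

(7.5, -5.5, -6)


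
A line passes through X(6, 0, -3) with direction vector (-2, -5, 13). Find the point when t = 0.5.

P(t) = X + t·d
  = (6 + (-2)·0.5, 0 + (-5)·0.5, -3 + 13·0.5)
  = (6 - 1, 0 - 2.5, -3 + 6.5)
  = (5, -2.5, 3.5)

(5, -2.5, 3.5)


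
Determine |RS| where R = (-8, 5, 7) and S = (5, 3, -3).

d = √[(x₂-x₁)² + (y₂-y₁)² + (z₂-z₁)²]
  = √[13² + (-2)² + (-10)²]
  = √[169 + 4 + 100]
  = √273
  ≈ 16.52

16.52


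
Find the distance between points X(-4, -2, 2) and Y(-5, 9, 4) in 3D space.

d = √[(x₂-x₁)² + (y₂-y₁)² + (z₂-z₁)²]
  = √[(-1)² + 11² + 2²]
  = √[1 + 121 + 4]
  = √126
  ≈ 11.22

11.22


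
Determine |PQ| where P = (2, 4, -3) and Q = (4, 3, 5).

d = √[(x₂-x₁)² + (y₂-y₁)² + (z₂-z₁)²]
  = √[2² + (-1)² + 8²]
  = √[4 + 1 + 64]
  = √69
  ≈ 8.307

8.307


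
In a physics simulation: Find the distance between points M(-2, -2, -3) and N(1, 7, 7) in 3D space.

d = √[(x₂-x₁)² + (y₂-y₁)² + (z₂-z₁)²]
  = √[3² + 9² + 10²]
  = √[9 + 81 + 100]
  = √190
  ≈ 13.78

13.78


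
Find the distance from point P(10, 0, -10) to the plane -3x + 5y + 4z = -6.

distance = |a·x₀ + b·y₀ + c·z₀ - d| / √(a² + b² + c²)
  = |(-3)·10 + 5·0 + 4·(-10) - (-6)| / √((-3)² + 5² + 4²)
  = |-30 + 0 - 40 + 6| / √(9 + 25 + 16)
  = |-64| / √50
  = 64 / 7.071
  ≈ 9.051

9.051


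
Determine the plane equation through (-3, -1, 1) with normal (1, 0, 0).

The plane through P with normal n = (a, b, c) satisfies n·(r - P) = 0,
i.e. ax + by + cz = a·x₀ + b·y₀ + c·z₀.
d = 1·(-3) + 0·(-1) + 0·1
  = -3 + 0 + 0
  = -3
Equation: x = -3

x = -3


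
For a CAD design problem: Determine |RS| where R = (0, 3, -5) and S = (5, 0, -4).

d = √[(x₂-x₁)² + (y₂-y₁)² + (z₂-z₁)²]
  = √[5² + (-3)² + 1²]
  = √[25 + 9 + 1]
  = √35
  ≈ 5.916

5.916


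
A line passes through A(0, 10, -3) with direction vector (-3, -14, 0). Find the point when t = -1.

P(t) = A + t·d
  = (0 + (-3)·(-1), 10 + (-14)·(-1), -3 + 0·(-1))
  = (0 + 3, 10 + 14, -3 + 0)
  = (3, 24, -3)

(3, 24, -3)


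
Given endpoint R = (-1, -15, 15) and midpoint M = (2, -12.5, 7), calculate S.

S = 2M - R
  = (2·2 - (-1), 2·(-12.5) - (-15), 2·7 - 15)
  = (4 + 1, -25 + 15, 14 - 15)
  = (5, -10, -1)

(5, -10, -1)


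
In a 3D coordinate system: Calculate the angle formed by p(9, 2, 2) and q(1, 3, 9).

p·q = 9·1 + 2·3 + 2·9 = 9 + 6 + 18 = 33
|p| = √(9² + 2² + 2²) = √89 ≈ 9.434
|q| = √(1² + 3² + 9²) = √91 ≈ 9.539
cos θ = (p·q)/(|p||q|) = 33/(9.434·9.539) ≈ 0.3667
θ = arccos(0.3667) ≈ 68.49°

68.49°


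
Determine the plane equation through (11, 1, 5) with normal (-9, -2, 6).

The plane through P with normal n = (a, b, c) satisfies n·(r - P) = 0,
i.e. ax + by + cz = a·x₀ + b·y₀ + c·z₀.
d = (-9)·11 + (-2)·1 + 6·5
  = -99 - 2 + 30
  = -71
Equation: -9x - 2y + 6z = -71

-9x - 2y + 6z = -71


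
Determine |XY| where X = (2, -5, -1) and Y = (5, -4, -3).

d = √[(x₂-x₁)² + (y₂-y₁)² + (z₂-z₁)²]
  = √[3² + 1² + (-2)²]
  = √[9 + 1 + 4]
  = √14
  ≈ 3.742

3.742


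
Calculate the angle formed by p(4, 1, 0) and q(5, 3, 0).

p·q = 4·5 + 1·3 + 0·0 = 20 + 3 + 0 = 23
|p| = √(4² + 1² + 0²) = √17 ≈ 4.123
|q| = √(5² + 3² + 0²) = √34 ≈ 5.831
cos θ = (p·q)/(|p||q|) = 23/(4.123·5.831) ≈ 0.9567
θ = arccos(0.9567) ≈ 16.93°

16.93°


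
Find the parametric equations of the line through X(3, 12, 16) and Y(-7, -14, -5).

Direction vector d = Y - X = (-7 - 3, -14 - 12, -5 - 16) = (-10, -26, -21)
Parametric form r = X + t·d:
x = 3 - 10t, y = 12 - 26t, z = 16 - 21t

x = 3 - 10t, y = 12 - 26t, z = 16 - 21t


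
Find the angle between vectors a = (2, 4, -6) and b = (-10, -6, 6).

a·b = 2·(-10) + 4·(-6) + (-6)·6 = -20 - 24 - 36 = -80
|a| = √(2² + 4² + (-6)²) = √56 ≈ 7.483
|b| = √((-10)² + (-6)² + 6²) = √172 ≈ 13.11
cos θ = (a·b)/(|a||b|) = -80/(7.483·13.11) ≈ -0.8151
θ = arccos(-0.8151) ≈ 144.6°

144.6°


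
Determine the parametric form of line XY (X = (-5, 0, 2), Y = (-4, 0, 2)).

Direction vector d = Y - X = (-4 + 5, 0 + 0, 2 - 2) = (1, 0, 0)
Parametric form r = X + t·d:
x = -5 + t, y = 0, z = 2

x = -5 + t, y = 0, z = 2


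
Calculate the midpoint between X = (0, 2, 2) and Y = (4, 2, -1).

M = ((x₁+x₂)/2, (y₁+y₂)/2, (z₁+z₂)/2)
  = ((0 + 4)/2, (2 + 2)/2, (2 - 1)/2)
  = (4/2, 4/2, 1/2)
  = (2, 2, 0.5)

(2, 2, 0.5)


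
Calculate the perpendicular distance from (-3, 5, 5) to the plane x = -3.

distance = |a·x₀ + b·y₀ + c·z₀ - d| / √(a² + b² + c²)
  = |1·(-3) + 0·5 + 0·5 - (-3)| / √(1² + 0² + 0²)
  = |-3 + 0 + 0 + 3| / √(1 + 0 + 0)
  = |0| / √1
  = 0 / 1
  ≈ 0

0


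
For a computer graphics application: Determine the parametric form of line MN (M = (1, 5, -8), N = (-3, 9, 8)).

Direction vector d = N - M = (-3 - 1, 9 - 5, 8 + 8) = (-4, 4, 16)
Parametric form r = M + t·d:
x = 1 - 4t, y = 5 + 4t, z = -8 + 16t

x = 1 - 4t, y = 5 + 4t, z = -8 + 16t


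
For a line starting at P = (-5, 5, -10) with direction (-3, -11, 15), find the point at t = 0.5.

P(t) = P + t·d
  = (-5 + (-3)·0.5, 5 + (-11)·0.5, -10 + 15·0.5)
  = (-5 - 1.5, 5 - 5.5, -10 + 7.5)
  = (-6.5, -0.5, -2.5)

(-6.5, -0.5, -2.5)


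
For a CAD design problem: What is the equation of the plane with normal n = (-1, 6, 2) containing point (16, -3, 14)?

The plane through P with normal n = (a, b, c) satisfies n·(r - P) = 0,
i.e. ax + by + cz = a·x₀ + b·y₀ + c·z₀.
d = (-1)·16 + 6·(-3) + 2·14
  = -16 - 18 + 28
  = -6
Equation: -x + 6y + 2z = -6

-x + 6y + 2z = -6


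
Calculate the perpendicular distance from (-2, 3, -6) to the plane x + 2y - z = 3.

distance = |a·x₀ + b·y₀ + c·z₀ - d| / √(a² + b² + c²)
  = |1·(-2) + 2·3 + (-1)·(-6) - 3| / √(1² + 2² + (-1)²)
  = |-2 + 6 + 6 - 3| / √(1 + 4 + 1)
  = |7| / √6
  = 7 / 2.449
  ≈ 2.858

2.858


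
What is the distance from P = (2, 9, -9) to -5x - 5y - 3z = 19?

distance = |a·x₀ + b·y₀ + c·z₀ - d| / √(a² + b² + c²)
  = |(-5)·2 + (-5)·9 + (-3)·(-9) - 19| / √((-5)² + (-5)² + (-3)²)
  = |-10 - 45 + 27 - 19| / √(25 + 25 + 9)
  = |-47| / √59
  = 47 / 7.681
  ≈ 6.119

6.119


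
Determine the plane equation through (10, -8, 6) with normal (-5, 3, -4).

The plane through P with normal n = (a, b, c) satisfies n·(r - P) = 0,
i.e. ax + by + cz = a·x₀ + b·y₀ + c·z₀.
d = (-5)·10 + 3·(-8) + (-4)·6
  = -50 - 24 - 24
  = -98
Equation: -5x + 3y - 4z = -98

-5x + 3y - 4z = -98


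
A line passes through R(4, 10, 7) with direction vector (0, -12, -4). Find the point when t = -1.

P(t) = R + t·d
  = (4 + 0·(-1), 10 + (-12)·(-1), 7 + (-4)·(-1))
  = (4 + 0, 10 + 12, 7 + 4)
  = (4, 22, 11)

(4, 22, 11)


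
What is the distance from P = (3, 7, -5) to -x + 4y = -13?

distance = |a·x₀ + b·y₀ + c·z₀ - d| / √(a² + b² + c²)
  = |(-1)·3 + 4·7 + 0·(-5) - (-13)| / √((-1)² + 4² + 0²)
  = |-3 + 28 + 0 + 13| / √(1 + 16 + 0)
  = |38| / √17
  = 38 / 4.123
  ≈ 9.216

9.216


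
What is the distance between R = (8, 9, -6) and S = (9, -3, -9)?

d = √[(x₂-x₁)² + (y₂-y₁)² + (z₂-z₁)²]
  = √[1² + (-12)² + (-3)²]
  = √[1 + 144 + 9]
  = √154
  ≈ 12.41

12.41


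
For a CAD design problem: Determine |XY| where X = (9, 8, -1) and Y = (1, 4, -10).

d = √[(x₂-x₁)² + (y₂-y₁)² + (z₂-z₁)²]
  = √[(-8)² + (-4)² + (-9)²]
  = √[64 + 16 + 81]
  = √161
  ≈ 12.69

12.69


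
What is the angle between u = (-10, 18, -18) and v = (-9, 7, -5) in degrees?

u·v = (-10)·(-9) + 18·7 + (-18)·(-5) = 90 + 126 + 90 = 306
|u| = √((-10)² + 18² + (-18)²) = √748 ≈ 27.35
|v| = √((-9)² + 7² + (-5)²) = √155 ≈ 12.45
cos θ = (u·v)/(|u||v|) = 306/(27.35·12.45) ≈ 0.8987
θ = arccos(0.8987) ≈ 26.01°

26.01°


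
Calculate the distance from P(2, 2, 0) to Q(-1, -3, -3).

d = √[(x₂-x₁)² + (y₂-y₁)² + (z₂-z₁)²]
  = √[(-3)² + (-5)² + (-3)²]
  = √[9 + 25 + 9]
  = √43
  ≈ 6.557

6.557


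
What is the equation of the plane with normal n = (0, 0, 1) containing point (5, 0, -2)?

The plane through P with normal n = (a, b, c) satisfies n·(r - P) = 0,
i.e. ax + by + cz = a·x₀ + b·y₀ + c·z₀.
d = 0·5 + 0·0 + 1·(-2)
  = 0 + 0 - 2
  = -2
Equation: z = -2

z = -2


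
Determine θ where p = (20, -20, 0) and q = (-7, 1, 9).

p·q = 20·(-7) + (-20)·1 + 0·9 = -140 - 20 + 0 = -160
|p| = √(20² + (-20)² + 0²) = √800 ≈ 28.28
|q| = √((-7)² + 1² + 9²) = √131 ≈ 11.45
cos θ = (p·q)/(|p||q|) = -160/(28.28·11.45) ≈ -0.4942
θ = arccos(-0.4942) ≈ 119.6°

119.6°


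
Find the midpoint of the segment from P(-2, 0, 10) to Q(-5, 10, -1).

M = ((x₁+x₂)/2, (y₁+y₂)/2, (z₁+z₂)/2)
  = ((-2 - 5)/2, (0 + 10)/2, (10 - 1)/2)
  = (-7/2, 10/2, 9/2)
  = (-3.5, 5, 4.5)

(-3.5, 5, 4.5)


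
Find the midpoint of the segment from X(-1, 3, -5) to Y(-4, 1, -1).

M = ((x₁+x₂)/2, (y₁+y₂)/2, (z₁+z₂)/2)
  = ((-1 - 4)/2, (3 + 1)/2, (-5 - 1)/2)
  = (-5/2, 4/2, -6/2)
  = (-2.5, 2, -3)

(-2.5, 2, -3)


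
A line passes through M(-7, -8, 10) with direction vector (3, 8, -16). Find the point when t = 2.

P(t) = M + t·d
  = (-7 + 3·2, -8 + 8·2, 10 + (-16)·2)
  = (-7 + 6, -8 + 16, 10 - 32)
  = (-1, 8, -22)

(-1, 8, -22)


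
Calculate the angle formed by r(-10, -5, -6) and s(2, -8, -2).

r·s = (-10)·2 + (-5)·(-8) + (-6)·(-2) = -20 + 40 + 12 = 32
|r| = √((-10)² + (-5)² + (-6)²) = √161 ≈ 12.69
|s| = √(2² + (-8)² + (-2)²) = √72 ≈ 8.485
cos θ = (r·s)/(|r||s|) = 32/(12.69·8.485) ≈ 0.2972
θ = arccos(0.2972) ≈ 72.71°

72.71°


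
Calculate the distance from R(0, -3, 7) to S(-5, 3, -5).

d = √[(x₂-x₁)² + (y₂-y₁)² + (z₂-z₁)²]
  = √[(-5)² + 6² + (-12)²]
  = √[25 + 36 + 144]
  = √205
  ≈ 14.32

14.32


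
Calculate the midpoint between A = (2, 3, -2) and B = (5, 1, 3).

M = ((x₁+x₂)/2, (y₁+y₂)/2, (z₁+z₂)/2)
  = ((2 + 5)/2, (3 + 1)/2, (-2 + 3)/2)
  = (7/2, 4/2, 1/2)
  = (3.5, 2, 0.5)

(3.5, 2, 0.5)


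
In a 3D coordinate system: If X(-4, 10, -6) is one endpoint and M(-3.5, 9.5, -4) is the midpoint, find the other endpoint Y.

Y = 2M - X
  = (2·(-3.5) - (-4), 2·9.5 - 10, 2·(-4) - (-6))
  = (-7 + 4, 19 - 10, -8 + 6)
  = (-3, 9, -2)

(-3, 9, -2)


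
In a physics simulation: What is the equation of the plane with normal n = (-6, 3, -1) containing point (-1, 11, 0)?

The plane through P with normal n = (a, b, c) satisfies n·(r - P) = 0,
i.e. ax + by + cz = a·x₀ + b·y₀ + c·z₀.
d = (-6)·(-1) + 3·11 + (-1)·0
  = 6 + 33 + 0
  = 39
Equation: -6x + 3y - z = 39

-6x + 3y - z = 39


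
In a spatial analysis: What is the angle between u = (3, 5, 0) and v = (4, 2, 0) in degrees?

u·v = 3·4 + 5·2 + 0·0 = 12 + 10 + 0 = 22
|u| = √(3² + 5² + 0²) = √34 ≈ 5.831
|v| = √(4² + 2² + 0²) = √20 ≈ 4.472
cos θ = (u·v)/(|u||v|) = 22/(5.831·4.472) ≈ 0.8437
θ = arccos(0.8437) ≈ 32.47°

32.47°


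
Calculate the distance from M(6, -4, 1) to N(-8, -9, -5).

d = √[(x₂-x₁)² + (y₂-y₁)² + (z₂-z₁)²]
  = √[(-14)² + (-5)² + (-6)²]
  = √[196 + 25 + 36]
  = √257
  ≈ 16.03

16.03


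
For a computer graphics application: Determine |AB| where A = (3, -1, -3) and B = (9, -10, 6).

d = √[(x₂-x₁)² + (y₂-y₁)² + (z₂-z₁)²]
  = √[6² + (-9)² + 9²]
  = √[36 + 81 + 81]
  = √198
  ≈ 14.07

14.07


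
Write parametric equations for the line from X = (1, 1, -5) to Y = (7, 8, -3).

Direction vector d = Y - X = (7 - 1, 8 - 1, -3 + 5) = (6, 7, 2)
Parametric form r = X + t·d:
x = 1 + 6t, y = 1 + 7t, z = -5 + 2t

x = 1 + 6t, y = 1 + 7t, z = -5 + 2t


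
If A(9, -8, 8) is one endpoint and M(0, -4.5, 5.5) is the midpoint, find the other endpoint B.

B = 2M - A
  = (2·0 - 9, 2·(-4.5) - (-8), 2·5.5 - 8)
  = (0 - 9, -9 + 8, 11 - 8)
  = (-9, -1, 3)

(-9, -1, 3)


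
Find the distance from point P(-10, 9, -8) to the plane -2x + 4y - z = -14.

distance = |a·x₀ + b·y₀ + c·z₀ - d| / √(a² + b² + c²)
  = |(-2)·(-10) + 4·9 + (-1)·(-8) - (-14)| / √((-2)² + 4² + (-1)²)
  = |20 + 36 + 8 + 14| / √(4 + 16 + 1)
  = |78| / √21
  = 78 / 4.583
  ≈ 17.02

17.02


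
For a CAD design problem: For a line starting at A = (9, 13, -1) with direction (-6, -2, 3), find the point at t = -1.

P(t) = A + t·d
  = (9 + (-6)·(-1), 13 + (-2)·(-1), -1 + 3·(-1))
  = (9 + 6, 13 + 2, -1 - 3)
  = (15, 15, -4)

(15, 15, -4)


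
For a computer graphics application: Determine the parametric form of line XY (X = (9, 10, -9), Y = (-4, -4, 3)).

Direction vector d = Y - X = (-4 - 9, -4 - 10, 3 + 9) = (-13, -14, 12)
Parametric form r = X + t·d:
x = 9 - 13t, y = 10 - 14t, z = -9 + 12t

x = 9 - 13t, y = 10 - 14t, z = -9 + 12t


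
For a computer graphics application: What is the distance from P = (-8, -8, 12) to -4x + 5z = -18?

distance = |a·x₀ + b·y₀ + c·z₀ - d| / √(a² + b² + c²)
  = |(-4)·(-8) + 0·(-8) + 5·12 - (-18)| / √((-4)² + 0² + 5²)
  = |32 + 0 + 60 + 18| / √(16 + 0 + 25)
  = |110| / √41
  = 110 / 6.403
  ≈ 17.18

17.18


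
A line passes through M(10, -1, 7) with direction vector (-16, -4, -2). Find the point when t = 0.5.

P(t) = M + t·d
  = (10 + (-16)·0.5, -1 + (-4)·0.5, 7 + (-2)·0.5)
  = (10 - 8, -1 - 2, 7 - 1)
  = (2, -3, 6)

(2, -3, 6)


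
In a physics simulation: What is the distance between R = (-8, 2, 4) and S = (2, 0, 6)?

d = √[(x₂-x₁)² + (y₂-y₁)² + (z₂-z₁)²]
  = √[10² + (-2)² + 2²]
  = √[100 + 4 + 4]
  = √108
  ≈ 10.39

10.39


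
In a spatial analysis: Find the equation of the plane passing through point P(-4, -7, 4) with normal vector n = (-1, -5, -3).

The plane through P with normal n = (a, b, c) satisfies n·(r - P) = 0,
i.e. ax + by + cz = a·x₀ + b·y₀ + c·z₀.
d = (-1)·(-4) + (-5)·(-7) + (-3)·4
  = 4 + 35 - 12
  = 27
Equation: -x - 5y - 3z = 27

-x - 5y - 3z = 27


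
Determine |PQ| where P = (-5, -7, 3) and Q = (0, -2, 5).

d = √[(x₂-x₁)² + (y₂-y₁)² + (z₂-z₁)²]
  = √[5² + 5² + 2²]
  = √[25 + 25 + 4]
  = √54
  ≈ 7.348

7.348


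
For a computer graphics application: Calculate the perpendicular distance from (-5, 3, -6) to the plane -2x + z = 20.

distance = |a·x₀ + b·y₀ + c·z₀ - d| / √(a² + b² + c²)
  = |(-2)·(-5) + 0·3 + 1·(-6) - 20| / √((-2)² + 0² + 1²)
  = |10 + 0 - 6 - 20| / √(4 + 0 + 1)
  = |-16| / √5
  = 16 / 2.236
  ≈ 7.155

7.155


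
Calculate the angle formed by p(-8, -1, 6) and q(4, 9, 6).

p·q = (-8)·4 + (-1)·9 + 6·6 = -32 - 9 + 36 = -5
|p| = √((-8)² + (-1)² + 6²) = √101 ≈ 10.05
|q| = √(4² + 9² + 6²) = √133 ≈ 11.53
cos θ = (p·q)/(|p||q|) = -5/(10.05·11.53) ≈ -0.04314
θ = arccos(-0.04314) ≈ 92.47°

92.47°


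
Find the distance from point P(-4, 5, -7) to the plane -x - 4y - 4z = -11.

distance = |a·x₀ + b·y₀ + c·z₀ - d| / √(a² + b² + c²)
  = |(-1)·(-4) + (-4)·5 + (-4)·(-7) - (-11)| / √((-1)² + (-4)² + (-4)²)
  = |4 - 20 + 28 + 11| / √(1 + 16 + 16)
  = |23| / √33
  = 23 / 5.745
  ≈ 4.004

4.004


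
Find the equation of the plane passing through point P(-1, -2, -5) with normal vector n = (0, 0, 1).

The plane through P with normal n = (a, b, c) satisfies n·(r - P) = 0,
i.e. ax + by + cz = a·x₀ + b·y₀ + c·z₀.
d = 0·(-1) + 0·(-2) + 1·(-5)
  = 0 + 0 - 5
  = -5
Equation: z = -5

z = -5


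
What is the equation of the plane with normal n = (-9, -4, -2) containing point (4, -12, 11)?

The plane through P with normal n = (a, b, c) satisfies n·(r - P) = 0,
i.e. ax + by + cz = a·x₀ + b·y₀ + c·z₀.
d = (-9)·4 + (-4)·(-12) + (-2)·11
  = -36 + 48 - 22
  = -10
Equation: -9x - 4y - 2z = -10

-9x - 4y - 2z = -10


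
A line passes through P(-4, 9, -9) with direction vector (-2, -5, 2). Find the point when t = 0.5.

P(t) = P + t·d
  = (-4 + (-2)·0.5, 9 + (-5)·0.5, -9 + 2·0.5)
  = (-4 - 1, 9 - 2.5, -9 + 1)
  = (-5, 6.5, -8)

(-5, 6.5, -8)


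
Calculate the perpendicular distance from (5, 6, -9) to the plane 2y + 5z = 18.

distance = |a·x₀ + b·y₀ + c·z₀ - d| / √(a² + b² + c²)
  = |0·5 + 2·6 + 5·(-9) - 18| / √(0² + 2² + 5²)
  = |0 + 12 - 45 - 18| / √(0 + 4 + 25)
  = |-51| / √29
  = 51 / 5.385
  ≈ 9.47

9.47


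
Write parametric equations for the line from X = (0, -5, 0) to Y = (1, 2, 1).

Direction vector d = Y - X = (1 + 0, 2 + 5, 1 + 0) = (1, 7, 1)
Parametric form r = X + t·d:
x = 0 + t, y = -5 + 7t, z = 0 + t

x = 0 + t, y = -5 + 7t, z = 0 + t


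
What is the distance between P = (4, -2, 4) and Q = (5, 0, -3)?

d = √[(x₂-x₁)² + (y₂-y₁)² + (z₂-z₁)²]
  = √[1² + 2² + (-7)²]
  = √[1 + 4 + 49]
  = √54
  ≈ 7.348

7.348


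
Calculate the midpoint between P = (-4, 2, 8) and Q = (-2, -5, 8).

M = ((x₁+x₂)/2, (y₁+y₂)/2, (z₁+z₂)/2)
  = ((-4 - 2)/2, (2 - 5)/2, (8 + 8)/2)
  = (-6/2, -3/2, 16/2)
  = (-3, -1.5, 8)

(-3, -1.5, 8)


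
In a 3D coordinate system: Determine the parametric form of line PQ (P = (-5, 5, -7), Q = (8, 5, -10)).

Direction vector d = Q - P = (8 + 5, 5 - 5, -10 + 7) = (13, 0, -3)
Parametric form r = P + t·d:
x = -5 + 13t, y = 5, z = -7 - 3t

x = -5 + 13t, y = 5, z = -7 - 3t


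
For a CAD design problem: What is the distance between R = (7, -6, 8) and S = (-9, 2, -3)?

d = √[(x₂-x₁)² + (y₂-y₁)² + (z₂-z₁)²]
  = √[(-16)² + 8² + (-11)²]
  = √[256 + 64 + 121]
  = √441
  ≈ 21

21


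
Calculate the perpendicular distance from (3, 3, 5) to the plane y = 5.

distance = |a·x₀ + b·y₀ + c·z₀ - d| / √(a² + b² + c²)
  = |0·3 + 1·3 + 0·5 - 5| / √(0² + 1² + 0²)
  = |0 + 3 + 0 - 5| / √(0 + 1 + 0)
  = |-2| / √1
  = 2 / 1
  ≈ 2

2


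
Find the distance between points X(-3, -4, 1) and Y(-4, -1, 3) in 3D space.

d = √[(x₂-x₁)² + (y₂-y₁)² + (z₂-z₁)²]
  = √[(-1)² + 3² + 2²]
  = √[1 + 9 + 4]
  = √14
  ≈ 3.742

3.742


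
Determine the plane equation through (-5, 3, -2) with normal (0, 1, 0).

The plane through P with normal n = (a, b, c) satisfies n·(r - P) = 0,
i.e. ax + by + cz = a·x₀ + b·y₀ + c·z₀.
d = 0·(-5) + 1·3 + 0·(-2)
  = 0 + 3 + 0
  = 3
Equation: y = 3

y = 3


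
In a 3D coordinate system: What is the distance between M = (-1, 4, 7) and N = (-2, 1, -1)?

d = √[(x₂-x₁)² + (y₂-y₁)² + (z₂-z₁)²]
  = √[(-1)² + (-3)² + (-8)²]
  = √[1 + 9 + 64]
  = √74
  ≈ 8.602

8.602


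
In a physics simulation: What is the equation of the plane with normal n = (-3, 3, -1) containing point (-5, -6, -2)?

The plane through P with normal n = (a, b, c) satisfies n·(r - P) = 0,
i.e. ax + by + cz = a·x₀ + b·y₀ + c·z₀.
d = (-3)·(-5) + 3·(-6) + (-1)·(-2)
  = 15 - 18 + 2
  = -1
Equation: -3x + 3y - z = -1

-3x + 3y - z = -1


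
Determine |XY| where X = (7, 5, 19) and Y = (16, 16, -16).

d = √[(x₂-x₁)² + (y₂-y₁)² + (z₂-z₁)²]
  = √[9² + 11² + (-35)²]
  = √[81 + 121 + 1225]
  = √1427
  ≈ 37.78

37.78


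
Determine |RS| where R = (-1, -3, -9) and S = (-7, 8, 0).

d = √[(x₂-x₁)² + (y₂-y₁)² + (z₂-z₁)²]
  = √[(-6)² + 11² + 9²]
  = √[36 + 121 + 81]
  = √238
  ≈ 15.43

15.43


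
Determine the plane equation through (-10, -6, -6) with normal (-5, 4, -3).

The plane through P with normal n = (a, b, c) satisfies n·(r - P) = 0,
i.e. ax + by + cz = a·x₀ + b·y₀ + c·z₀.
d = (-5)·(-10) + 4·(-6) + (-3)·(-6)
  = 50 - 24 + 18
  = 44
Equation: -5x + 4y - 3z = 44

-5x + 4y - 3z = 44


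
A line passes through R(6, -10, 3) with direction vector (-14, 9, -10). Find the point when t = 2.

P(t) = R + t·d
  = (6 + (-14)·2, -10 + 9·2, 3 + (-10)·2)
  = (6 - 28, -10 + 18, 3 - 20)
  = (-22, 8, -17)

(-22, 8, -17)


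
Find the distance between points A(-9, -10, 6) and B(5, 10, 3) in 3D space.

d = √[(x₂-x₁)² + (y₂-y₁)² + (z₂-z₁)²]
  = √[14² + 20² + (-3)²]
  = √[196 + 400 + 9]
  = √605
  ≈ 24.6

24.6


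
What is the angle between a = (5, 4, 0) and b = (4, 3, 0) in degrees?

a·b = 5·4 + 4·3 + 0·0 = 20 + 12 + 0 = 32
|a| = √(5² + 4² + 0²) = √41 ≈ 6.403
|b| = √(4² + 3² + 0²) = √25 ≈ 5
cos θ = (a·b)/(|a||b|) = 32/(6.403·5) ≈ 0.9995
θ = arccos(0.9995) ≈ 1.79°

1.79°


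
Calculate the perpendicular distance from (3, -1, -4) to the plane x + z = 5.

distance = |a·x₀ + b·y₀ + c·z₀ - d| / √(a² + b² + c²)
  = |1·3 + 0·(-1) + 1·(-4) - 5| / √(1² + 0² + 1²)
  = |3 + 0 - 4 - 5| / √(1 + 0 + 1)
  = |-6| / √2
  = 6 / 1.414
  ≈ 4.243

4.243


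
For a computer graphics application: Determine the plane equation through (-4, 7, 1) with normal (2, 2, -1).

The plane through P with normal n = (a, b, c) satisfies n·(r - P) = 0,
i.e. ax + by + cz = a·x₀ + b·y₀ + c·z₀.
d = 2·(-4) + 2·7 + (-1)·1
  = -8 + 14 - 1
  = 5
Equation: 2x + 2y - z = 5

2x + 2y - z = 5


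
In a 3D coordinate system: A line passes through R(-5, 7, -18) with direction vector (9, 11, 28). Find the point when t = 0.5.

P(t) = R + t·d
  = (-5 + 9·0.5, 7 + 11·0.5, -18 + 28·0.5)
  = (-5 + 4.5, 7 + 5.5, -18 + 14)
  = (-0.5, 12.5, -4)

(-0.5, 12.5, -4)


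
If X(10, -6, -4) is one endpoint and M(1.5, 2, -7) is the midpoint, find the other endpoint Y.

Y = 2M - X
  = (2·1.5 - 10, 2·2 - (-6), 2·(-7) - (-4))
  = (3 - 10, 4 + 6, -14 + 4)
  = (-7, 10, -10)

(-7, 10, -10)


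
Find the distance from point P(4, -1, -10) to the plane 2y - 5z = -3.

distance = |a·x₀ + b·y₀ + c·z₀ - d| / √(a² + b² + c²)
  = |0·4 + 2·(-1) + (-5)·(-10) - (-3)| / √(0² + 2² + (-5)²)
  = |0 - 2 + 50 + 3| / √(0 + 4 + 25)
  = |51| / √29
  = 51 / 5.385
  ≈ 9.47

9.47


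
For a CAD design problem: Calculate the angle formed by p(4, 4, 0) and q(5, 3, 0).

p·q = 4·5 + 4·3 + 0·0 = 20 + 12 + 0 = 32
|p| = √(4² + 4² + 0²) = √32 ≈ 5.657
|q| = √(5² + 3² + 0²) = √34 ≈ 5.831
cos θ = (p·q)/(|p||q|) = 32/(5.657·5.831) ≈ 0.9701
θ = arccos(0.9701) ≈ 14.04°

14.04°


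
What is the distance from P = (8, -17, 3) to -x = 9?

distance = |a·x₀ + b·y₀ + c·z₀ - d| / √(a² + b² + c²)
  = |(-1)·8 + 0·(-17) + 0·3 - 9| / √((-1)² + 0² + 0²)
  = |-8 + 0 + 0 - 9| / √(1 + 0 + 0)
  = |-17| / √1
  = 17 / 1
  ≈ 17

17


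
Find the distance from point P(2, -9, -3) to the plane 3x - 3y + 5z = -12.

distance = |a·x₀ + b·y₀ + c·z₀ - d| / √(a² + b² + c²)
  = |3·2 + (-3)·(-9) + 5·(-3) - (-12)| / √(3² + (-3)² + 5²)
  = |6 + 27 - 15 + 12| / √(9 + 9 + 25)
  = |30| / √43
  = 30 / 6.557
  ≈ 4.575

4.575


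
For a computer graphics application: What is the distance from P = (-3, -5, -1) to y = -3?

distance = |a·x₀ + b·y₀ + c·z₀ - d| / √(a² + b² + c²)
  = |0·(-3) + 1·(-5) + 0·(-1) - (-3)| / √(0² + 1² + 0²)
  = |0 - 5 + 0 + 3| / √(0 + 1 + 0)
  = |-2| / √1
  = 2 / 1
  ≈ 2

2


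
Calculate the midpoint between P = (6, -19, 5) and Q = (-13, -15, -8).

M = ((x₁+x₂)/2, (y₁+y₂)/2, (z₁+z₂)/2)
  = ((6 - 13)/2, (-19 - 15)/2, (5 - 8)/2)
  = (-7/2, -34/2, -3/2)
  = (-3.5, -17, -1.5)

(-3.5, -17, -1.5)


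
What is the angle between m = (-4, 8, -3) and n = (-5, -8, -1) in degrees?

m·n = (-4)·(-5) + 8·(-8) + (-3)·(-1) = 20 - 64 + 3 = -41
|m| = √((-4)² + 8² + (-3)²) = √89 ≈ 9.434
|n| = √((-5)² + (-8)² + (-1)²) = √90 ≈ 9.487
cos θ = (m·n)/(|m||n|) = -41/(9.434·9.487) ≈ -0.4581
θ = arccos(-0.4581) ≈ 117.3°

117.3°


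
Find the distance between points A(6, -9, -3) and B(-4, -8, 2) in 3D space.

d = √[(x₂-x₁)² + (y₂-y₁)² + (z₂-z₁)²]
  = √[(-10)² + 1² + 5²]
  = √[100 + 1 + 25]
  = √126
  ≈ 11.22

11.22


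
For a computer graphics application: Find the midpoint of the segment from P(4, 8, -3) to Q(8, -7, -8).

M = ((x₁+x₂)/2, (y₁+y₂)/2, (z₁+z₂)/2)
  = ((4 + 8)/2, (8 - 7)/2, (-3 - 8)/2)
  = (12/2, 1/2, -11/2)
  = (6, 0.5, -5.5)

(6, 0.5, -5.5)


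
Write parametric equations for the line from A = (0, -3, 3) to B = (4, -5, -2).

Direction vector d = B - A = (4 + 0, -5 + 3, -2 - 3) = (4, -2, -5)
Parametric form r = A + t·d:
x = 0 + 4t, y = -3 - 2t, z = 3 - 5t

x = 0 + 4t, y = -3 - 2t, z = 3 - 5t


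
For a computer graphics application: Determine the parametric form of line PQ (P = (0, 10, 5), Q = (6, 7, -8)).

Direction vector d = Q - P = (6 + 0, 7 - 10, -8 - 5) = (6, -3, -13)
Parametric form r = P + t·d:
x = 0 + 6t, y = 10 - 3t, z = 5 - 13t

x = 0 + 6t, y = 10 - 3t, z = 5 - 13t


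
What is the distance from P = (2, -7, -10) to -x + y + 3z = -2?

distance = |a·x₀ + b·y₀ + c·z₀ - d| / √(a² + b² + c²)
  = |(-1)·2 + 1·(-7) + 3·(-10) - (-2)| / √((-1)² + 1² + 3²)
  = |-2 - 7 - 30 + 2| / √(1 + 1 + 9)
  = |-37| / √11
  = 37 / 3.317
  ≈ 11.16

11.16


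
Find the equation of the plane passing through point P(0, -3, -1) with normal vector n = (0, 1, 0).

The plane through P with normal n = (a, b, c) satisfies n·(r - P) = 0,
i.e. ax + by + cz = a·x₀ + b·y₀ + c·z₀.
d = 0·0 + 1·(-3) + 0·(-1)
  = 0 - 3 + 0
  = -3
Equation: y = -3

y = -3


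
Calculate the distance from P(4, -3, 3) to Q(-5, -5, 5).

d = √[(x₂-x₁)² + (y₂-y₁)² + (z₂-z₁)²]
  = √[(-9)² + (-2)² + 2²]
  = √[81 + 4 + 4]
  = √89
  ≈ 9.434

9.434


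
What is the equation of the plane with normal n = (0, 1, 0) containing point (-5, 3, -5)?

The plane through P with normal n = (a, b, c) satisfies n·(r - P) = 0,
i.e. ax + by + cz = a·x₀ + b·y₀ + c·z₀.
d = 0·(-5) + 1·3 + 0·(-5)
  = 0 + 3 + 0
  = 3
Equation: y = 3

y = 3


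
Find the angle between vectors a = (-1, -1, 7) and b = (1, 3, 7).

a·b = (-1)·1 + (-1)·3 + 7·7 = -1 - 3 + 49 = 45
|a| = √((-1)² + (-1)² + 7²) = √51 ≈ 7.141
|b| = √(1² + 3² + 7²) = √59 ≈ 7.681
cos θ = (a·b)/(|a||b|) = 45/(7.141·7.681) ≈ 0.8204
θ = arccos(0.8204) ≈ 34.88°

34.88°


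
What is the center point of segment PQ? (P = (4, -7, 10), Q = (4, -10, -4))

M = ((x₁+x₂)/2, (y₁+y₂)/2, (z₁+z₂)/2)
  = ((4 + 4)/2, (-7 - 10)/2, (10 - 4)/2)
  = (8/2, -17/2, 6/2)
  = (4, -8.5, 3)

(4, -8.5, 3)


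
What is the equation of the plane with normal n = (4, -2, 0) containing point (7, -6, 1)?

The plane through P with normal n = (a, b, c) satisfies n·(r - P) = 0,
i.e. ax + by + cz = a·x₀ + b·y₀ + c·z₀.
d = 4·7 + (-2)·(-6) + 0·1
  = 28 + 12 + 0
  = 40
Equation: 4x - 2y = 40

4x - 2y = 40


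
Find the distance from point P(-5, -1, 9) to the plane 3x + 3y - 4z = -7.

distance = |a·x₀ + b·y₀ + c·z₀ - d| / √(a² + b² + c²)
  = |3·(-5) + 3·(-1) + (-4)·9 - (-7)| / √(3² + 3² + (-4)²)
  = |-15 - 3 - 36 + 7| / √(9 + 9 + 16)
  = |-47| / √34
  = 47 / 5.831
  ≈ 8.06

8.06


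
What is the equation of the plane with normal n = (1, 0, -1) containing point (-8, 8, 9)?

The plane through P with normal n = (a, b, c) satisfies n·(r - P) = 0,
i.e. ax + by + cz = a·x₀ + b·y₀ + c·z₀.
d = 1·(-8) + 0·8 + (-1)·9
  = -8 + 0 - 9
  = -17
Equation: x - z = -17

x - z = -17


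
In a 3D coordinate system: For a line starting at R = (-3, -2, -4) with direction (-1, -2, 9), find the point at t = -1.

P(t) = R + t·d
  = (-3 + (-1)·(-1), -2 + (-2)·(-1), -4 + 9·(-1))
  = (-3 + 1, -2 + 2, -4 - 9)
  = (-2, 0, -13)

(-2, 0, -13)


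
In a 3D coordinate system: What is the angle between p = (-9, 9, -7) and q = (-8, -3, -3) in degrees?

p·q = (-9)·(-8) + 9·(-3) + (-7)·(-3) = 72 - 27 + 21 = 66
|p| = √((-9)² + 9² + (-7)²) = √211 ≈ 14.53
|q| = √((-8)² + (-3)² + (-3)²) = √82 ≈ 9.055
cos θ = (p·q)/(|p||q|) = 66/(14.53·9.055) ≈ 0.5018
θ = arccos(0.5018) ≈ 59.88°

59.88°


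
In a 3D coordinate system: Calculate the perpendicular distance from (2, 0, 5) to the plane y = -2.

distance = |a·x₀ + b·y₀ + c·z₀ - d| / √(a² + b² + c²)
  = |0·2 + 1·0 + 0·5 - (-2)| / √(0² + 1² + 0²)
  = |0 + 0 + 0 + 2| / √(0 + 1 + 0)
  = |2| / √1
  = 2 / 1
  ≈ 2

2


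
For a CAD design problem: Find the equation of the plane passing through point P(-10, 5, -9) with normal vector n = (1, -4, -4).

The plane through P with normal n = (a, b, c) satisfies n·(r - P) = 0,
i.e. ax + by + cz = a·x₀ + b·y₀ + c·z₀.
d = 1·(-10) + (-4)·5 + (-4)·(-9)
  = -10 - 20 + 36
  = 6
Equation: x - 4y - 4z = 6

x - 4y - 4z = 6


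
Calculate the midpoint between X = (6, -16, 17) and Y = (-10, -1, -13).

M = ((x₁+x₂)/2, (y₁+y₂)/2, (z₁+z₂)/2)
  = ((6 - 10)/2, (-16 - 1)/2, (17 - 13)/2)
  = (-4/2, -17/2, 4/2)
  = (-2, -8.5, 2)

(-2, -8.5, 2)


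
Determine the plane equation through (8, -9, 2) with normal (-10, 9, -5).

The plane through P with normal n = (a, b, c) satisfies n·(r - P) = 0,
i.e. ax + by + cz = a·x₀ + b·y₀ + c·z₀.
d = (-10)·8 + 9·(-9) + (-5)·2
  = -80 - 81 - 10
  = -171
Equation: -10x + 9y - 5z = -171

-10x + 9y - 5z = -171


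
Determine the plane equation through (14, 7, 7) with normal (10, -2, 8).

The plane through P with normal n = (a, b, c) satisfies n·(r - P) = 0,
i.e. ax + by + cz = a·x₀ + b·y₀ + c·z₀.
d = 10·14 + (-2)·7 + 8·7
  = 140 - 14 + 56
  = 182
Equation: 10x - 2y + 8z = 182

10x - 2y + 8z = 182


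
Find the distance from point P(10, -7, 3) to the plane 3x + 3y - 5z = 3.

distance = |a·x₀ + b·y₀ + c·z₀ - d| / √(a² + b² + c²)
  = |3·10 + 3·(-7) + (-5)·3 - 3| / √(3² + 3² + (-5)²)
  = |30 - 21 - 15 - 3| / √(9 + 9 + 25)
  = |-9| / √43
  = 9 / 6.557
  ≈ 1.372

1.372


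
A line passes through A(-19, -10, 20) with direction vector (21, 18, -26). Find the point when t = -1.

P(t) = A + t·d
  = (-19 + 21·(-1), -10 + 18·(-1), 20 + (-26)·(-1))
  = (-19 - 21, -10 - 18, 20 + 26)
  = (-40, -28, 46)

(-40, -28, 46)


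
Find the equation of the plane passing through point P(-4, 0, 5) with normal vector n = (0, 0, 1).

The plane through P with normal n = (a, b, c) satisfies n·(r - P) = 0,
i.e. ax + by + cz = a·x₀ + b·y₀ + c·z₀.
d = 0·(-4) + 0·0 + 1·5
  = 0 + 0 + 5
  = 5
Equation: z = 5

z = 5


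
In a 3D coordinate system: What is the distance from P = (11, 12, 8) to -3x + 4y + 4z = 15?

distance = |a·x₀ + b·y₀ + c·z₀ - d| / √(a² + b² + c²)
  = |(-3)·11 + 4·12 + 4·8 - 15| / √((-3)² + 4² + 4²)
  = |-33 + 48 + 32 - 15| / √(9 + 16 + 16)
  = |32| / √41
  = 32 / 6.403
  ≈ 4.998

4.998


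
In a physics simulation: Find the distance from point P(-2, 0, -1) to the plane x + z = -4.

distance = |a·x₀ + b·y₀ + c·z₀ - d| / √(a² + b² + c²)
  = |1·(-2) + 0·0 + 1·(-1) - (-4)| / √(1² + 0² + 1²)
  = |-2 + 0 - 1 + 4| / √(1 + 0 + 1)
  = |1| / √2
  = 1 / 1.414
  ≈ 0.7071

0.7071


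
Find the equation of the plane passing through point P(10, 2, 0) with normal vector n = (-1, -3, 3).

The plane through P with normal n = (a, b, c) satisfies n·(r - P) = 0,
i.e. ax + by + cz = a·x₀ + b·y₀ + c·z₀.
d = (-1)·10 + (-3)·2 + 3·0
  = -10 - 6 + 0
  = -16
Equation: -x - 3y + 3z = -16

-x - 3y + 3z = -16


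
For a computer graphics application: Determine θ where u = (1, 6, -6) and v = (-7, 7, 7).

u·v = 1·(-7) + 6·7 + (-6)·7 = -7 + 42 - 42 = -7
|u| = √(1² + 6² + (-6)²) = √73 ≈ 8.544
|v| = √((-7)² + 7² + 7²) = √147 ≈ 12.12
cos θ = (u·v)/(|u||v|) = -7/(8.544·12.12) ≈ -0.06757
θ = arccos(-0.06757) ≈ 93.87°

93.87°


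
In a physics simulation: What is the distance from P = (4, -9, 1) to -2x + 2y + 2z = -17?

distance = |a·x₀ + b·y₀ + c·z₀ - d| / √(a² + b² + c²)
  = |(-2)·4 + 2·(-9) + 2·1 - (-17)| / √((-2)² + 2² + 2²)
  = |-8 - 18 + 2 + 17| / √(4 + 4 + 4)
  = |-7| / √12
  = 7 / 3.464
  ≈ 2.021

2.021


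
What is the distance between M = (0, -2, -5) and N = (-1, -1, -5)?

d = √[(x₂-x₁)² + (y₂-y₁)² + (z₂-z₁)²]
  = √[(-1)² + 1² + 0²]
  = √[1 + 1 + 0]
  = √2
  ≈ 1.414

1.414


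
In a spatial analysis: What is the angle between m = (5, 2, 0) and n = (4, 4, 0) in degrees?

m·n = 5·4 + 2·4 + 0·0 = 20 + 8 + 0 = 28
|m| = √(5² + 2² + 0²) = √29 ≈ 5.385
|n| = √(4² + 4² + 0²) = √32 ≈ 5.657
cos θ = (m·n)/(|m||n|) = 28/(5.385·5.657) ≈ 0.9191
θ = arccos(0.9191) ≈ 23.2°

23.2°


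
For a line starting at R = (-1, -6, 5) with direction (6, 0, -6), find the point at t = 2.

P(t) = R + t·d
  = (-1 + 6·2, -6 + 0·2, 5 + (-6)·2)
  = (-1 + 12, -6 + 0, 5 - 12)
  = (11, -6, -7)

(11, -6, -7)


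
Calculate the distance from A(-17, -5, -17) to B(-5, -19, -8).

d = √[(x₂-x₁)² + (y₂-y₁)² + (z₂-z₁)²]
  = √[12² + (-14)² + 9²]
  = √[144 + 196 + 81]
  = √421
  ≈ 20.52

20.52


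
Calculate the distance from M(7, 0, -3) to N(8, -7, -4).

d = √[(x₂-x₁)² + (y₂-y₁)² + (z₂-z₁)²]
  = √[1² + (-7)² + (-1)²]
  = √[1 + 49 + 1]
  = √51
  ≈ 7.141

7.141


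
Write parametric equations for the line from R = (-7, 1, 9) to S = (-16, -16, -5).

Direction vector d = S - R = (-16 + 7, -16 - 1, -5 - 9) = (-9, -17, -14)
Parametric form r = R + t·d:
x = -7 - 9t, y = 1 - 17t, z = 9 - 14t

x = -7 - 9t, y = 1 - 17t, z = 9 - 14t


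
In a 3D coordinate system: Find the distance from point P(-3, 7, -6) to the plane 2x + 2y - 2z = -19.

distance = |a·x₀ + b·y₀ + c·z₀ - d| / √(a² + b² + c²)
  = |2·(-3) + 2·7 + (-2)·(-6) - (-19)| / √(2² + 2² + (-2)²)
  = |-6 + 14 + 12 + 19| / √(4 + 4 + 4)
  = |39| / √12
  = 39 / 3.464
  ≈ 11.26

11.26


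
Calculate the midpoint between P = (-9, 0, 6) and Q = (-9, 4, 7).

M = ((x₁+x₂)/2, (y₁+y₂)/2, (z₁+z₂)/2)
  = ((-9 - 9)/2, (0 + 4)/2, (6 + 7)/2)
  = (-18/2, 4/2, 13/2)
  = (-9, 2, 6.5)

(-9, 2, 6.5)


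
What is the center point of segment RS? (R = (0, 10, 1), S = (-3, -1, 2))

M = ((x₁+x₂)/2, (y₁+y₂)/2, (z₁+z₂)/2)
  = ((0 - 3)/2, (10 - 1)/2, (1 + 2)/2)
  = (-3/2, 9/2, 3/2)
  = (-1.5, 4.5, 1.5)

(-1.5, 4.5, 1.5)


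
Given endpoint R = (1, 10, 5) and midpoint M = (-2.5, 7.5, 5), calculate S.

S = 2M - R
  = (2·(-2.5) - 1, 2·7.5 - 10, 2·5 - 5)
  = (-5 - 1, 15 - 10, 10 - 5)
  = (-6, 5, 5)

(-6, 5, 5)


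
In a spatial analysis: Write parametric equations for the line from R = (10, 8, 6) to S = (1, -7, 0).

Direction vector d = S - R = (1 - 10, -7 - 8, 0 - 6) = (-9, -15, -6)
Parametric form r = R + t·d:
x = 10 - 9t, y = 8 - 15t, z = 6 - 6t

x = 10 - 9t, y = 8 - 15t, z = 6 - 6t


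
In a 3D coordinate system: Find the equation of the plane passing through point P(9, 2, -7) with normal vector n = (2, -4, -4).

The plane through P with normal n = (a, b, c) satisfies n·(r - P) = 0,
i.e. ax + by + cz = a·x₀ + b·y₀ + c·z₀.
d = 2·9 + (-4)·2 + (-4)·(-7)
  = 18 - 8 + 28
  = 38
Equation: 2x - 4y - 4z = 38

2x - 4y - 4z = 38
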